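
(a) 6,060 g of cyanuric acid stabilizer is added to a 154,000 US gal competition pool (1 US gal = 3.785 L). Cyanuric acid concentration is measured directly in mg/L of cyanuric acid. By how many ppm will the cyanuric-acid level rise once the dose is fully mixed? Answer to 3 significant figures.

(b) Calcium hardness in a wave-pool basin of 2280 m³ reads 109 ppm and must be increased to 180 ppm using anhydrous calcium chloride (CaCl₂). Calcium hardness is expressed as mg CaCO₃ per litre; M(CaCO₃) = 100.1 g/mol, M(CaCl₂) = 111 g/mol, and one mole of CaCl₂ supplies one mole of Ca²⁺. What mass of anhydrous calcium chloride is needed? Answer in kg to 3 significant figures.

(a) 10.4 ppm; (b) 180 kg

(a) Volume: 154,000 US gal × 3.785 L/gal = 582,890 L.
(a) Rise: 6,060 g / 582,890 L × 1000 = 10.4 mg/L.

(b) Volume: 2280 m³ = 2,280,000 L.
(b) Hardness to add: (180 − 109) = 71 mg/L as CaCO₃ × 2,280,000 L = 161,900 g as CaCO₃.
(b) Moles of Ca²⁺ (1 mol Ca²⁺ ≡ 1 mol CaCO₃): 161,900 / 100.1 g/mol = 1617 mol.
(b) Mass of CaCl₂: 1617 × 111 = 179,500 g.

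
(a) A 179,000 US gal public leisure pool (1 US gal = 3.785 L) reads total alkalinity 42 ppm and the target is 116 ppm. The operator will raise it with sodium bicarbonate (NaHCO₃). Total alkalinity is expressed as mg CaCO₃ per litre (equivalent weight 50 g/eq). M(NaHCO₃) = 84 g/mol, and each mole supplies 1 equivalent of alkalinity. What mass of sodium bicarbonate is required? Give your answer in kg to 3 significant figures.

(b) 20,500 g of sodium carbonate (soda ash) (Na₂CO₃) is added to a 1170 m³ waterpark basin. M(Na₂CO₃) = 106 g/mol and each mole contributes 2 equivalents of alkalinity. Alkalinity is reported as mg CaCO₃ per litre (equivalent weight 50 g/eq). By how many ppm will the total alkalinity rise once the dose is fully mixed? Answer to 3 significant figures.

(a) Volume: 179,000 US gal × 3.785 L/gal = 677,515 L.
(a) Alkalinity to add: (116 − 42) = 74 mg/L as CaCO₃ × 677,515 L = 50,140 g as CaCO₃.
(a) Equivalents: 50,140 g ÷ 50 g/eq = 1003 eq.
(a) NaHCO₃ supplies 1 eq per mole → 1003 mol.
(a) Mass: 1003 mol × 84 g/mol = 84,230 g.

(b) Volume: 1170 m³ = 1,170,000 L.
(b) Moles of Na₂CO₃: 20,500 g ÷ 106 g/mol = 193.4 mol → 386.8 eq of alkalinity.
(b) As CaCO₃: 386.8 eq × 50 g/eq = 19,340 g.
(b) Rise: 19,340 g / 1,170,000 L × 1000 = 16.53 mg/L.

(a) 84.2 kg; (b) 16.5 ppm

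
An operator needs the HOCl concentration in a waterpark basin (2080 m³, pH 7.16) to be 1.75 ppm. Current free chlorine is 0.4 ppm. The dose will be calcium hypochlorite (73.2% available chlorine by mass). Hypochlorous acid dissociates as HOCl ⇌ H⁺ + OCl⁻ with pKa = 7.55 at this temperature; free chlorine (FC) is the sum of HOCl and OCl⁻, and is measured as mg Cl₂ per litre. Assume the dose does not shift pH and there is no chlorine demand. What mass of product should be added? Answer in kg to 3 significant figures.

Volume: 2080 m³ = 2,080,000 L.
[OCl⁻]/[HOCl] = 10^(pH − pKa) = 10^(7.16 − 7.55) = 0.4074; fraction as HOCl = 1/(1 + 0.4074) = 0.7105.
Free chlorine required for 1.75 ppm HOCl: 1.75 / 0.7105 = 2.463 ppm.
FC to add: 2.463 − 0.4 = 2.063 mg/L as Cl₂.
Cl₂ equivalent: 2.063 mg/L × 2,080,000 L = 4291 g.
Product at 73.2% available Cl: 4291 / 0.732 = 5862 g.

5.86 kg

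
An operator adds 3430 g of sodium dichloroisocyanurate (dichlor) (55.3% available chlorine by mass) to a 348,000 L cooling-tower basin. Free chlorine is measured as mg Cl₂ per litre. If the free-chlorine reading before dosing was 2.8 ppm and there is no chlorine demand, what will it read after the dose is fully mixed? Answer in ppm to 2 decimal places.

Available chlorine delivered: 3430 g × 0.553 = 1897 g as Cl₂.
Concentration rise: 1897 g / 348,000 L = 5.451 mg/L = 5.45 ppm.
Final FC: 2.8 + 5.45 = 8.25 ppm.

8.25 ppm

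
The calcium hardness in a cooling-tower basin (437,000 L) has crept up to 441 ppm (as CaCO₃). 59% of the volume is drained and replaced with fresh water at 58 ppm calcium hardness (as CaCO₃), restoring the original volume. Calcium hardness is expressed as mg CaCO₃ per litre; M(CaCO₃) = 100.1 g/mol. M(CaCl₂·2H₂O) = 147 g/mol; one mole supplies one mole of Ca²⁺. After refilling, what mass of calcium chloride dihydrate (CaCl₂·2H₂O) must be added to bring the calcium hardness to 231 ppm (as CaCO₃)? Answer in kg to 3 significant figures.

After draining 59% and refilling: 441 × 0.41 + 58 × 0.59 = 215.03 ppm.
Deficit to target: 231 − 215.03 = 15.97 mg/L.
As CaCO₃: 15.97 mg/L × 437,000 L = 6979 g; ÷ 100.1 = 69.72 mol Ca²⁺.
Mass: 69.72 × 147 = 10,250 g.

10.2 kg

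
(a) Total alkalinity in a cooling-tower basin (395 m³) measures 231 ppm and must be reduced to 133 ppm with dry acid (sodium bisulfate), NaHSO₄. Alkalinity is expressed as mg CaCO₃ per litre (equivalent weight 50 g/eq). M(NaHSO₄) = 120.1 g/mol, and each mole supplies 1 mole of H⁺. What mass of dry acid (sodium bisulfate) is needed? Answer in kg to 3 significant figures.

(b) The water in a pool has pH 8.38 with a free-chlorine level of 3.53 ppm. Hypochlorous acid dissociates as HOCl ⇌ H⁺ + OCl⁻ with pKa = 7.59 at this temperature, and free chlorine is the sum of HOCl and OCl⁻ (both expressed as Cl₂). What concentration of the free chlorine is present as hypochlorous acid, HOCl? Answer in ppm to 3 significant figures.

(a) Volume: 395 m³ = 395,000 L.
(a) Alkalinity to neutralize: (231 − 133) = 98 mg/L as CaCO₃ × 395,000 L = 38,710 g as CaCO₃.
(a) Equivalents of H⁺ required: 38,710 ÷ 50 g/eq = 774.2 eq = 774.2 mol NaHSO₄.
(a) Mass of NaHSO₄: 774.2 × 120.1 = 92,980 g.

(b) [OCl⁻]/[HOCl] = 10^(pH − pKa) = 10^(8.38 − 7.59) = 10^0.79 = 6.166.
(b) Fraction as HOCl = 1 / (1 + 6.166) = 0.1395.
(b) HOCl = 0.1395 × 3.53 ppm = 0.4926 ppm.

(a) 93.0 kg; (b) 0.493 ppm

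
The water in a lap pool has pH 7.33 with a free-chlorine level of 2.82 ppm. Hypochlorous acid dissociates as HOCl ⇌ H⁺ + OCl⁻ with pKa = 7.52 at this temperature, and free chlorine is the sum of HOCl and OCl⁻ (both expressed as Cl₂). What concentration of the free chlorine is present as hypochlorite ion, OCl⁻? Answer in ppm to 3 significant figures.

[OCl⁻]/[HOCl] = 10^(pH − pKa) = 10^(7.33 − 7.52) = 10^-0.19 = 0.6457.
Fraction as HOCl = 1 / (1 + 0.6457) = 0.6077.
OCl⁻ = (1 − 0.6077) × 2.82 ppm = 1.106 ppm.

1.11 ppm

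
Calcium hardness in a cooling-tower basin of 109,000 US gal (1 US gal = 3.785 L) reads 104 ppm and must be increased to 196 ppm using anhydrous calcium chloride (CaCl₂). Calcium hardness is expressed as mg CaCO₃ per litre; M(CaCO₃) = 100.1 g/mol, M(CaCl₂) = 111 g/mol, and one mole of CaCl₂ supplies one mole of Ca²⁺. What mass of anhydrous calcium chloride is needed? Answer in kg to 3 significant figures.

Volume: 109,000 US gal × 3.785 L/gal = 412,565 L.
Hardness to add: (196 − 104) = 92 mg/L as CaCO₃ × 412,565 L = 37,960 g as CaCO₃.
Moles of Ca²⁺ (1 mol Ca²⁺ ≡ 1 mol CaCO₃): 37,960 / 100.1 g/mol = 379.2 mol.
Mass of CaCl₂: 379.2 × 111 = 42,090 g.

42.1 kg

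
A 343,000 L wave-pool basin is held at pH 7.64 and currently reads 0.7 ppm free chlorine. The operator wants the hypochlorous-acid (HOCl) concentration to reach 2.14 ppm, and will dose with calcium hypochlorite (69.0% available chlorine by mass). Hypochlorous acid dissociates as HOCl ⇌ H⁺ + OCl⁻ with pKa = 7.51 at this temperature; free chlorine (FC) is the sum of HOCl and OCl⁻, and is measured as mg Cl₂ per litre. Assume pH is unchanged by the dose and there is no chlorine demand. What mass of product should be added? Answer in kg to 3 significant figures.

[OCl⁻]/[HOCl] = 10^(pH − pKa) = 10^(7.64 − 7.51) = 1.349; fraction as HOCl = 1/(1 + 1.349) = 0.4257.
Free chlorine required for 2.14 ppm HOCl: 2.14 / 0.4257 = 5.027 ppm.
FC to add: 5.027 − 0.7 = 4.327 mg/L as Cl₂.
Cl₂ equivalent: 4.327 mg/L × 343,000 L = 1484 g.
Product at 69.0% available Cl: 1484 / 0.69 = 2151 g.

2.15 kg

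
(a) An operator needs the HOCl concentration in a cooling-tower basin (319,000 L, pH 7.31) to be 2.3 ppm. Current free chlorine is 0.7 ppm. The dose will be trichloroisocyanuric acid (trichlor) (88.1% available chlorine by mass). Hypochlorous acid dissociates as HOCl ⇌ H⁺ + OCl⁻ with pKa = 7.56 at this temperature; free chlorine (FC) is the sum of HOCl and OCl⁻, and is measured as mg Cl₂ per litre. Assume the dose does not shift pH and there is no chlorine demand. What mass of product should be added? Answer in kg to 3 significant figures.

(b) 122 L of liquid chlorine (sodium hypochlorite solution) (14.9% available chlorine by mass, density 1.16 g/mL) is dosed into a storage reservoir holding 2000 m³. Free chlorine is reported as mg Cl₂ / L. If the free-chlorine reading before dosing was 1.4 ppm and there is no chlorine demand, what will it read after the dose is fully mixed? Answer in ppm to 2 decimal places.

(a) 1.05 kg; (b) 11.94 ppm

(a) [OCl⁻]/[HOCl] = 10^(pH − pKa) = 10^(7.31 − 7.56) = 0.5623; fraction as HOCl = 1/(1 + 0.5623) = 0.6401.
(a) Free chlorine required for 2.3 ppm HOCl: 2.3 / 0.6401 = 3.593 ppm.
(a) FC to add: 3.593 − 0.7 = 2.893 mg/L as Cl₂.
(a) Cl₂ equivalent: 2.893 mg/L × 319,000 L = 923 g.
(a) Product at 88.1% available Cl: 923 / 0.881 = 1048 g.

(b) Volume: 2000 m³ = 2,000,000 L.
(b) Mass of solution: 122 L × 1000 mL/L × 1.16 g/mL = 141,500 g.
(b) Available chlorine delivered: 141,500 g × 0.149 = 21,090 g as Cl₂.
(b) Concentration rise: 21,090 g / 2,000,000 L = 10.54 mg/L = 10.54 ppm.
(b) Final FC: 1.4 + 10.54 = 11.94 ppm.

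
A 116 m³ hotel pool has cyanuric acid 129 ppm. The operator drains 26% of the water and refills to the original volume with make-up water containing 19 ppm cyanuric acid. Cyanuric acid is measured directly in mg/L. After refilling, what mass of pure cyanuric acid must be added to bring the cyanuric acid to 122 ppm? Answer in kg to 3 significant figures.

2.51 kg

Volume: 116 m³ = 116,000 L.
After draining 26% and refilling: 129 × 0.74 + 19 × 0.26 = 100.4 ppm.
Deficit to target: 122 − 100.4 = 21.6 mg/L.
Mass: 21.6 mg/L × 116,000 L = 2506 g cyanuric acid.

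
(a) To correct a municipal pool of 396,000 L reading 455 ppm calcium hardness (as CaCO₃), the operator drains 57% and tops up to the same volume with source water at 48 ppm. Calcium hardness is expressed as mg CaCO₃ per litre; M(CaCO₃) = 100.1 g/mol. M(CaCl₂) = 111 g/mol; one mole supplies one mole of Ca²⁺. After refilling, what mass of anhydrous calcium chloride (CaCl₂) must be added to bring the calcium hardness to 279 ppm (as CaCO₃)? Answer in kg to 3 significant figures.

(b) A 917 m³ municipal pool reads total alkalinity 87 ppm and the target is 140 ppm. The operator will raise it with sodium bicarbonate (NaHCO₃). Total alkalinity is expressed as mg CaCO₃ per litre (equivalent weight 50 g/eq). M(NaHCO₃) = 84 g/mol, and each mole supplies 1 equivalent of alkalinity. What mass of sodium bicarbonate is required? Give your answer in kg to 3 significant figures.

(a) 24.6 kg; (b) 81.6 kg

(a) After draining 57% and refilling: 455 × 0.43 + 48 × 0.57 = 223.01 ppm.
(a) Deficit to target: 279 − 223.01 = 55.99 mg/L.
(a) As CaCO₃: 55.99 mg/L × 396,000 L = 22,170 g; ÷ 100.1 = 221.5 mol Ca²⁺.
(a) Mass: 221.5 × 111 = 24,590 g.

(b) Volume: 917 m³ = 917,000 L.
(b) Alkalinity to add: (140 − 87) = 53 mg/L as CaCO₃ × 917,000 L = 48,600 g as CaCO₃.
(b) Equivalents: 48,600 g ÷ 50 g/eq = 972 eq.
(b) NaHCO₃ supplies 1 eq per mole → 972 mol.
(b) Mass: 972 mol × 84 g/mol = 81,650 g.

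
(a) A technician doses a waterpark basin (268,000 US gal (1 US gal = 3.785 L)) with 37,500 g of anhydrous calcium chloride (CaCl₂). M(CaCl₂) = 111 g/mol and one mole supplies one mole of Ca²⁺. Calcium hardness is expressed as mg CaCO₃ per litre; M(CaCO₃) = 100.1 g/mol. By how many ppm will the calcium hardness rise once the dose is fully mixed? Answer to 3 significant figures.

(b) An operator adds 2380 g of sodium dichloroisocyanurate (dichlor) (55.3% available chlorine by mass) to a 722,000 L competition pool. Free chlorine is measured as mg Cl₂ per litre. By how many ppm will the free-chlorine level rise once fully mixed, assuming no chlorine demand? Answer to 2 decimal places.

(a) Volume: 268,000 US gal × 3.785 L/gal = 1,014,380 L.
(a) Moles of Ca²⁺: 37,500 g ÷ 111 g/mol = 337.8 mol.
(a) As CaCO₃: 337.8 mol × 100.1 g/mol = 33,820 g.
(a) Rise: 33,820 g / 1,014,380 L × 1000 = 33.34 mg/L.

(b) Available chlorine delivered: 2380 g × 0.553 = 1316 g as Cl₂.
(b) Concentration rise: 1316 g / 722,000 L = 1.823 mg/L = 1.82 ppm.

(a) 33.3 ppm; (b) 1.82 ppm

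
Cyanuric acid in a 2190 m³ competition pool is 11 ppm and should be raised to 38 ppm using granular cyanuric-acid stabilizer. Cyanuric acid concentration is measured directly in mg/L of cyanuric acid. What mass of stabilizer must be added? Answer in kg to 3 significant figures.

59.1 kg

Volume: 2190 m³ = 2,190,000 L.
CYA to add: (38 − 11) = 27 mg/L × 2,190,000 L = 59,130 g cyanuric acid.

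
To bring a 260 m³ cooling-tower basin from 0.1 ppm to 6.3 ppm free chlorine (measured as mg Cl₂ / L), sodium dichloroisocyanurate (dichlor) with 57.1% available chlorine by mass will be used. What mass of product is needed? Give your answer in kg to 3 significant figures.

2.82 kg

Volume: 260 m³ = 260,000 L.
Chlorine deficit: 6.3 − 0.1 = 6.2 ppm = 6.2 mg/L as Cl₂.
Cl₂ equivalent needed: 6.2 mg/L × 260,000 L = 1,612,000 mg = 1612 g.
Product at 57.1% available chlorine: 1612 / 0.571 = 2823 g.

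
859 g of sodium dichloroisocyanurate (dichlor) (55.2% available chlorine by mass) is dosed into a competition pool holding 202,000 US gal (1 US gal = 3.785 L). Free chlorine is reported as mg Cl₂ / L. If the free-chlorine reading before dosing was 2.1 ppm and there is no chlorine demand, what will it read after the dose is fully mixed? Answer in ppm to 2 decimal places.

Volume: 202,000 US gal × 3.785 L/gal = 764,570 L.
Available chlorine delivered: 859 g × 0.552 = 474.2 g as Cl₂.
Concentration rise: 474.2 g / 764,570 L = 0.6202 mg/L = 0.62 ppm.
Final FC: 2.1 + 0.62 = 2.72 ppm.

2.72 ppm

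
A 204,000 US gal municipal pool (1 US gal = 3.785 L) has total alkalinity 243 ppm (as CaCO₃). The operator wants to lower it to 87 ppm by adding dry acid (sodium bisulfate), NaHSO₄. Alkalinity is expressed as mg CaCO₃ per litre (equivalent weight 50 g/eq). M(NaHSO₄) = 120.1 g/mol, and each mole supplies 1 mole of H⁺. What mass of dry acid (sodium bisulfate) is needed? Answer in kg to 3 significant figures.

289 kg

Volume: 204,000 US gal × 3.785 L/gal = 772,140 L.
Alkalinity to neutralize: (243 − 87) = 156 mg/L as CaCO₃ × 772,140 L = 120,500 g as CaCO₃.
Equivalents of H⁺ required: 120,500 ÷ 50 g/eq = 2409 eq = 2409 mol NaHSO₄.
Mass of NaHSO₄: 2409 × 120.1 = 289,300 g.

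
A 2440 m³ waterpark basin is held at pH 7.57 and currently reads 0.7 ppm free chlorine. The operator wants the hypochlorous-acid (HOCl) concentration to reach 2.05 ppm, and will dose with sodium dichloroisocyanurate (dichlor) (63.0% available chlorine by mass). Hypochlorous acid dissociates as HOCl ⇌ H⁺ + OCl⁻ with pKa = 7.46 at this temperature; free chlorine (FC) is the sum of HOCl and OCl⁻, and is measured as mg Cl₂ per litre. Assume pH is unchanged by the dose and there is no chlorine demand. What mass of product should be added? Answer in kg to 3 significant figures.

Volume: 2440 m³ = 2,440,000 L.
[OCl⁻]/[HOCl] = 10^(pH − pKa) = 10^(7.57 − 7.46) = 1.288; fraction as HOCl = 1/(1 + 1.288) = 0.437.
Free chlorine required for 2.05 ppm HOCl: 2.05 / 0.437 = 4.691 ppm.
FC to add: 4.691 − 0.7 = 3.991 mg/L as Cl₂.
Cl₂ equivalent: 3.991 mg/L × 2,440,000 L = 9738 g.
Product at 63.0% available Cl: 9738 / 0.63 = 15,460 g.

15.5 kg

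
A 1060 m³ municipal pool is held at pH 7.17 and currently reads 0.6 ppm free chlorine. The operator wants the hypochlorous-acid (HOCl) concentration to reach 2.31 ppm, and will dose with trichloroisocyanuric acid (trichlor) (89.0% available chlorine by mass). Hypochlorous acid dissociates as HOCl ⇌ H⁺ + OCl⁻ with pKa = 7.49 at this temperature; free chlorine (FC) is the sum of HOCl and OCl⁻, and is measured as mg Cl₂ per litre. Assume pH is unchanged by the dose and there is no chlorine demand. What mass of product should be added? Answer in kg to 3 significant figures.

3.35 kg

Volume: 1060 m³ = 1,060,000 L.
[OCl⁻]/[HOCl] = 10^(pH − pKa) = 10^(7.17 − 7.49) = 0.4786; fraction as HOCl = 1/(1 + 0.4786) = 0.6763.
Free chlorine required for 2.31 ppm HOCl: 2.31 / 0.6763 = 3.416 ppm.
FC to add: 3.416 − 0.6 = 2.816 mg/L as Cl₂.
Cl₂ equivalent: 2.816 mg/L × 1,060,000 L = 2985 g.
Product at 89.0% available Cl: 2985 / 0.89 = 3353 g.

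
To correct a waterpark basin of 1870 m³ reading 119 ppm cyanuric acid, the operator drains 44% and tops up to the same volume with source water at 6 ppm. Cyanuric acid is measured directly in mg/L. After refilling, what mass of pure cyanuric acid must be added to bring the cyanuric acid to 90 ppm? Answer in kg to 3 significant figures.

Volume: 1870 m³ = 1,870,000 L.
After draining 44% and refilling: 119 × 0.56 + 6 × 0.44 = 69.28 ppm.
Deficit to target: 90 − 69.28 = 20.72 mg/L.
Mass: 20.72 mg/L × 1,870,000 L = 38,750 g cyanuric acid.

38.7 kg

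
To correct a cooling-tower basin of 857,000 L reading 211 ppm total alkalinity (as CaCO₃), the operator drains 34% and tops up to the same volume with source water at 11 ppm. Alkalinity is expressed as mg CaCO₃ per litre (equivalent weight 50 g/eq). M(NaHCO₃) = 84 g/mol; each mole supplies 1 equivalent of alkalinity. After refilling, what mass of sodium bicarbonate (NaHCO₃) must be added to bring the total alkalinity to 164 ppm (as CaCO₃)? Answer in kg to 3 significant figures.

After draining 34% and refilling: 211 × 0.66 + 11 × 0.34 = 143 ppm.
Deficit to target: 164 − 143 = 21 mg/L.
As CaCO₃: 21 mg/L × 857,000 L = 18,000 g; ÷ 50 g/eq ÷ 1 = 359.9 mol NaHCO₃.
Mass: 359.9 × 84 = 30,230 g.

30.2 kg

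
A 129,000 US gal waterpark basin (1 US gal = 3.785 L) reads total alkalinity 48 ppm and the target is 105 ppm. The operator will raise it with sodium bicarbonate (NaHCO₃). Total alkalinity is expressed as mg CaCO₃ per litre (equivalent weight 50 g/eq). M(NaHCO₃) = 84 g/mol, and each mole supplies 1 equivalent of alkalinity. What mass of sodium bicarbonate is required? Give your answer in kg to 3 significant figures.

46.8 kg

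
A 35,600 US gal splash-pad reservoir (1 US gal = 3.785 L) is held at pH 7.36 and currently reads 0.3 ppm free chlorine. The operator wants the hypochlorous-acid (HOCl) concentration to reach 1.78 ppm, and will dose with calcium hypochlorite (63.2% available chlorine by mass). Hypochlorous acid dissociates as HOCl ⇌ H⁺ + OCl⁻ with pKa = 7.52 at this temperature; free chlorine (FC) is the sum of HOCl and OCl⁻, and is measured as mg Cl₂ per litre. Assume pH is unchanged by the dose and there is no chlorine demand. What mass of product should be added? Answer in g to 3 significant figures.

Volume: 35,600 US gal × 3.785 L/gal = 134,746 L.
[OCl⁻]/[HOCl] = 10^(pH − pKa) = 10^(7.36 − 7.52) = 0.6918; fraction as HOCl = 1/(1 + 0.6918) = 0.5911.
Free chlorine required for 1.78 ppm HOCl: 1.78 / 0.5911 = 3.011 ppm.
FC to add: 3.011 − 0.3 = 2.711 mg/L as Cl₂.
Cl₂ equivalent: 2.711 mg/L × 134,746 L = 365.4 g.
Product at 63.2% available Cl: 365.4 / 0.632 = 578.1 g.

578 g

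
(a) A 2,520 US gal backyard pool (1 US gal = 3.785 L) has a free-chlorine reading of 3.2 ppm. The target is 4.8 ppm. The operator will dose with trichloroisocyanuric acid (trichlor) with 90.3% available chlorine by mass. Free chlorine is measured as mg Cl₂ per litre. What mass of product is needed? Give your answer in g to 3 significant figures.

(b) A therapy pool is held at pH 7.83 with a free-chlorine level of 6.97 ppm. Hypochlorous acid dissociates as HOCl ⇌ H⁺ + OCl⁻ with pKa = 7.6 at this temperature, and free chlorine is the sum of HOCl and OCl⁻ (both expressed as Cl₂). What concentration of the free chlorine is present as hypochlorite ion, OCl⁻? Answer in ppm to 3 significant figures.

(a) 16.9 g; (b) 4.39 ppm

(a) Volume: 2,520 US gal × 3.785 L/gal = 9,538 L.
(a) Chlorine deficit: 4.8 − 3.2 = 1.6 ppm = 1.6 mg/L as Cl₂.
(a) Cl₂ equivalent needed: 1.6 mg/L × 9,538 L = 15,260 mg = 15.26 g.
(a) Product at 90.3% available chlorine: 15.26 / 0.903 = 16.9 g.

(b) [OCl⁻]/[HOCl] = 10^(pH − pKa) = 10^(7.83 − 7.6) = 10^0.23 = 1.698.
(b) Fraction as HOCl = 1 / (1 + 1.698) = 0.3706.
(b) OCl⁻ = (1 − 0.3706) × 6.97 ppm = 4.387 ppm.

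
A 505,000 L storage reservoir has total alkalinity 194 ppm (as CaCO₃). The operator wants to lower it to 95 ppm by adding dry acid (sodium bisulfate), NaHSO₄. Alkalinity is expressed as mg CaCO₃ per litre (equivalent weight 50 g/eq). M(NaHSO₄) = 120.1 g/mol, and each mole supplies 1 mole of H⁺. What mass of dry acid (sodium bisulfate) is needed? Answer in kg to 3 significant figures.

120 kg

Alkalinity to neutralize: (194 − 95) = 99 mg/L as CaCO₃ × 505,000 L = 50,000 g as CaCO₃.
Equivalents of H⁺ required: 50,000 ÷ 50 g/eq = 999.9 eq = 999.9 mol NaHSO₄.
Mass of NaHSO₄: 999.9 × 120.1 = 120,100 g.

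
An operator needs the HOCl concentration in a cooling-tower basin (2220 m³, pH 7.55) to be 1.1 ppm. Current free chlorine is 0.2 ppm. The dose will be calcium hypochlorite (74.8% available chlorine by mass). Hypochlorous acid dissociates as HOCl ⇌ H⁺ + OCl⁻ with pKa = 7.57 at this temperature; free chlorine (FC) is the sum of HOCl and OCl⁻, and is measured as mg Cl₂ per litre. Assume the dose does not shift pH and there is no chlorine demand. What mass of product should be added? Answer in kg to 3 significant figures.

Volume: 2220 m³ = 2,220,000 L.
[OCl⁻]/[HOCl] = 10^(pH − pKa) = 10^(7.55 − 7.57) = 0.955; fraction as HOCl = 1/(1 + 0.955) = 0.5115.
Free chlorine required for 1.1 ppm HOCl: 1.1 / 0.5115 = 2.15 ppm.
FC to add: 2.15 − 0.2 = 1.95 mg/L as Cl₂.
Cl₂ equivalent: 1.95 mg/L × 2,220,000 L = 4330 g.
Product at 74.8% available Cl: 4330 / 0.748 = 5789 g.

5.79 kg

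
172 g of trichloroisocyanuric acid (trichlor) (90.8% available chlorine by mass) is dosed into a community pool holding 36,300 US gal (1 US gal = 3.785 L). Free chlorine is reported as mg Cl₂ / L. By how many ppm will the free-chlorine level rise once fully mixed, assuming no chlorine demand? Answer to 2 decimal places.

1.14 ppm

Volume: 36,300 US gal × 3.785 L/gal = 137,396 L.
Available chlorine delivered: 172 g × 0.908 = 156.2 g as Cl₂.
Concentration rise: 156.2 g / 137,396 L = 1.137 mg/L = 1.14 ppm.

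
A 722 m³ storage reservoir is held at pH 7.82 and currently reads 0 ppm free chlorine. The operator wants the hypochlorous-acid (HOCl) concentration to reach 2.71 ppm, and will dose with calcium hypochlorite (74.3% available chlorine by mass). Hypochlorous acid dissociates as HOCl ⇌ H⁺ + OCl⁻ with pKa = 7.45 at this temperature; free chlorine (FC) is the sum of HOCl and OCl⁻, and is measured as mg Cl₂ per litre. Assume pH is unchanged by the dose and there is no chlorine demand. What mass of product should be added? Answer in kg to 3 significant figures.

8.81 kg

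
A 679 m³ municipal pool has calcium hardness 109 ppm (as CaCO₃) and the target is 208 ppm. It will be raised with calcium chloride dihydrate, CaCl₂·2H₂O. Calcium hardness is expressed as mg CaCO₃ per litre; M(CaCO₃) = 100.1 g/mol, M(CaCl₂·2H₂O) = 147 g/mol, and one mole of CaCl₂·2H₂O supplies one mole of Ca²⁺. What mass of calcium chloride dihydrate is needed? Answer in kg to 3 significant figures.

98.7 kg

Volume: 679 m³ = 679,000 L.
Hardness to add: (208 − 109) = 99 mg/L as CaCO₃ × 679,000 L = 67,220 g as CaCO₃.
Moles of Ca²⁺ (1 mol Ca²⁺ ≡ 1 mol CaCO₃): 67,220 / 100.1 g/mol = 671.5 mol.
Mass of CaCl₂·2H₂O: 671.5 × 147 = 98,720 g.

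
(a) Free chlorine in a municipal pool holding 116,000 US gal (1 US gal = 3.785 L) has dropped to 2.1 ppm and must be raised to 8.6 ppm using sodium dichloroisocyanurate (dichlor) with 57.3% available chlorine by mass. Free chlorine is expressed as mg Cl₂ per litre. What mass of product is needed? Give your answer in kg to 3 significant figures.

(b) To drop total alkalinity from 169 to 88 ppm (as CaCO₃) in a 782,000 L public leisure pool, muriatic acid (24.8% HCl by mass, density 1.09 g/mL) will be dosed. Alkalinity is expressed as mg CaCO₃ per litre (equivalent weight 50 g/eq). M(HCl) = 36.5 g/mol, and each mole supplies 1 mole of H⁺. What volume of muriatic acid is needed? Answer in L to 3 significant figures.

(a) 4.98 kg; (b) 171 L

(a) Volume: 116,000 US gal × 3.785 L/gal = 439,060 L.
(a) Chlorine deficit: 8.6 − 2.1 = 6.5 ppm = 6.5 mg/L as Cl₂.
(a) Cl₂ equivalent needed: 6.5 mg/L × 439,060 L = 2,854,000 mg = 2854 g.
(a) Product at 57.3% available chlorine: 2854 / 0.573 = 4981 g.

(b) Alkalinity to neutralize: (169 − 88) = 81 mg/L as CaCO₃ × 782,000 L = 63,340 g as CaCO₃.
(b) Equivalents of H⁺ required: 63,340 ÷ 50 g/eq = 1267 eq = 1267 mol HCl.
(b) Mass of HCl: 1267 × 36.5 = 46,240 g.
(b) Mass of 24.8% solution: 46,240 / 0.248 = 186,500 g.
(b) Volume: 186,500 g ÷ 1.09 g/mL = 171,100 mL.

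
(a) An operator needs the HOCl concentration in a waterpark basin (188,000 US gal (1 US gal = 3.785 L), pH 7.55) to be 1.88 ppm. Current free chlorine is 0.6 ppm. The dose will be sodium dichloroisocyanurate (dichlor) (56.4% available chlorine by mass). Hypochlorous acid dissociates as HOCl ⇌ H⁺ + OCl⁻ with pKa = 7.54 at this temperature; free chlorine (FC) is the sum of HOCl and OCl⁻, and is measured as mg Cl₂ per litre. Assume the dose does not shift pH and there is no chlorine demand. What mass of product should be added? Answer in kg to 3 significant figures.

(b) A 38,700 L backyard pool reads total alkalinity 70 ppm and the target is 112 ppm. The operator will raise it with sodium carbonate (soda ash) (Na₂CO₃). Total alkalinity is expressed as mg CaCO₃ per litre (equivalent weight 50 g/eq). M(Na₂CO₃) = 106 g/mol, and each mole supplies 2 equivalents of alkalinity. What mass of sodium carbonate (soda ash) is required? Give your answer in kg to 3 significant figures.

(a) 4.04 kg; (b) 1.72 kg

(a) Volume: 188,000 US gal × 3.785 L/gal = 711,580 L.
(a) [OCl⁻]/[HOCl] = 10^(pH − pKa) = 10^(7.55 − 7.54) = 1.023; fraction as HOCl = 1/(1 + 1.023) = 0.4942.
(a) Free chlorine required for 1.88 ppm HOCl: 1.88 / 0.4942 = 3.804 ppm.
(a) FC to add: 3.804 − 0.6 = 3.204 mg/L as Cl₂.
(a) Cl₂ equivalent: 3.204 mg/L × 711,580 L = 2280 g.
(a) Product at 56.4% available Cl: 2280 / 0.564 = 4042 g.

(b) Alkalinity to add: (112 − 70) = 42 mg/L as CaCO₃ × 38,700 L = 1625 g as CaCO₃.
(b) Equivalents: 1625 g ÷ 50 g/eq = 32.51 eq.
(b) Each mole of Na₂CO₃ supplies 2 eq, so 32.51 / 2 = 16.25 mol.
(b) Mass: 16.25 mol × 106 g/mol = 1723 g.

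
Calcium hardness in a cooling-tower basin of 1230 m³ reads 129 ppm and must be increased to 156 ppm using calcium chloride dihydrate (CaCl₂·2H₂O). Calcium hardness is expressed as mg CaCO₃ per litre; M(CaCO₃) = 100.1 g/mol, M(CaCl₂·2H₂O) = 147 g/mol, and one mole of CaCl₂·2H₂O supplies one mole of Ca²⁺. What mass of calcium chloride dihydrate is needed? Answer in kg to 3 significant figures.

48.8 kg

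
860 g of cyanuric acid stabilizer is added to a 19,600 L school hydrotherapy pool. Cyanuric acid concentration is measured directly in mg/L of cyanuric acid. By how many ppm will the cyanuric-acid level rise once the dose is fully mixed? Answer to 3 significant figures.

43.9 ppm

Rise: 860 g / 19,600 L × 1000 = 43.88 mg/L.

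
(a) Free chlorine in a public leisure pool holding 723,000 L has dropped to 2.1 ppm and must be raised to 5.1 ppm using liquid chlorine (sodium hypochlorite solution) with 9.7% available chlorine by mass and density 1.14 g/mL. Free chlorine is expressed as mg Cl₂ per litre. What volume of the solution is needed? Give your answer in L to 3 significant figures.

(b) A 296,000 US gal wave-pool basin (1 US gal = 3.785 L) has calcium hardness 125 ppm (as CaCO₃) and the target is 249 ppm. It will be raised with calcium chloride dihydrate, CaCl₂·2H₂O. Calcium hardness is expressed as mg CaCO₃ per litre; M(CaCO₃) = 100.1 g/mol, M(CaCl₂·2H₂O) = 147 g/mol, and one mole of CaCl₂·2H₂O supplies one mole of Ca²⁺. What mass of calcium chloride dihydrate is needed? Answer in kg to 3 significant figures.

(a) Chlorine deficit: 5.1 − 2.1 = 3 ppm = 3 mg/L as Cl₂.
(a) Cl₂ equivalent needed: 3 mg/L × 723,000 L = 2,169,000 mg = 2169 g.
(a) Product at 9.7% available chlorine: 2169 / 0.097 = 22,360 g.
(a) Volume at density 1.14 g/mL: 22,360 g ÷ 1.14 g/mL = 19,610 mL.

(b) Volume: 296,000 US gal × 3.785 L/gal = 1,120,360 L.
(b) Hardness to add: (249 − 125) = 124 mg/L as CaCO₃ × 1,120,360 L = 138,900 g as CaCO₃.
(b) Moles of Ca²⁺ (1 mol Ca²⁺ ≡ 1 mol CaCO₃): 138,900 / 100.1 g/mol = 1388 mol.
(b) Mass of CaCl₂·2H₂O: 1388 × 147 = 204,000 g.

(a) 19.6 L; (b) 204 kg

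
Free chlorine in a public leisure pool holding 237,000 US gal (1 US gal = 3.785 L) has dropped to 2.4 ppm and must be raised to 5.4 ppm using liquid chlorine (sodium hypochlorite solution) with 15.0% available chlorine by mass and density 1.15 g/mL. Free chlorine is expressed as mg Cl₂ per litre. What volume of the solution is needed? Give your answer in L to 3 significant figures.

15.6 L

Volume: 237,000 US gal × 3.785 L/gal = 897,045 L.
Chlorine deficit: 5.4 − 2.4 = 3 ppm = 3 mg/L as Cl₂.
Cl₂ equivalent needed: 3 mg/L × 897,045 L = 2,691,000 mg = 2691 g.
Product at 15.0% available chlorine: 2691 / 0.15 = 17,940 g.
Volume at density 1.15 g/mL: 17,940 g ÷ 1.15 g/mL = 15,600 mL.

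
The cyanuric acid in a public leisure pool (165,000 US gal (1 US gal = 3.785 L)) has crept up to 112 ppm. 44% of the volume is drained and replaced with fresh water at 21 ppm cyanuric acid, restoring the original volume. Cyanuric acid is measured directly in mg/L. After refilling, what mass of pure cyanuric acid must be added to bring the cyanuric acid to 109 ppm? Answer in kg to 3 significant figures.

Volume: 165,000 US gal × 3.785 L/gal = 624,525 L.
After draining 44% and refilling: 112 × 0.56 + 21 × 0.44 = 71.96 ppm.
Deficit to target: 109 − 71.96 = 37.04 mg/L.
Mass: 37.04 mg/L × 624,525 L = 23,130 g cyanuric acid.

23.1 kg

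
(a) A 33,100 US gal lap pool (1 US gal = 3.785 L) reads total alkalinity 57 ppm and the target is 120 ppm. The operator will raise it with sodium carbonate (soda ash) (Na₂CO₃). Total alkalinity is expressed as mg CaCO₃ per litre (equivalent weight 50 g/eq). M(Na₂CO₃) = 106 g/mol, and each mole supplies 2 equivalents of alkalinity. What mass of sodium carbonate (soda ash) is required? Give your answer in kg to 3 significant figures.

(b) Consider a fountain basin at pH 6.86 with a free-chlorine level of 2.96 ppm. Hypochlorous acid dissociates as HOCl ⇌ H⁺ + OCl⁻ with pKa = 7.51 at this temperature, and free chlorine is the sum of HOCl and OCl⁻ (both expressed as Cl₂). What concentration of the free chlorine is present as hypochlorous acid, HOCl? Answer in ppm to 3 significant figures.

(a) Volume: 33,100 US gal × 3.785 L/gal = 125,284 L.
(a) Alkalinity to add: (120 − 57) = 63 mg/L as CaCO₃ × 125,284 L = 7893 g as CaCO₃.
(a) Equivalents: 7893 g ÷ 50 g/eq = 157.9 eq.
(a) Each mole of Na₂CO₃ supplies 2 eq, so 157.9 / 2 = 78.93 mol.
(a) Mass: 78.93 mol × 106 g/mol = 8366 g.

(b) [OCl⁻]/[HOCl] = 10^(pH − pKa) = 10^(6.86 − 7.51) = 10^-0.65 = 0.2239.
(b) Fraction as HOCl = 1 / (1 + 0.2239) = 0.8171.
(b) HOCl = 0.8171 × 2.96 ppm = 2.419 ppm.

(a) 8.37 kg; (b) 2.42 ppm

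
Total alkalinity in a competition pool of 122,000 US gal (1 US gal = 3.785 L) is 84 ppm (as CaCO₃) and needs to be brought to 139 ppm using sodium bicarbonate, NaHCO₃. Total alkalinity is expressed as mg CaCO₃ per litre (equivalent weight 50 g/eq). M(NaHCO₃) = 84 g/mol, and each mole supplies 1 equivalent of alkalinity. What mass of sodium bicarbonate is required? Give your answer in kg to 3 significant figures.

42.7 kg

Volume: 122,000 US gal × 3.785 L/gal = 461,770 L.
Alkalinity to add: (139 − 84) = 55 mg/L as CaCO₃ × 461,770 L = 25,400 g as CaCO₃.
Equivalents: 25,400 g ÷ 50 g/eq = 507.9 eq.
NaHCO₃ supplies 1 eq per mole → 507.9 mol.
Mass: 507.9 mol × 84 g/mol = 42,670 g.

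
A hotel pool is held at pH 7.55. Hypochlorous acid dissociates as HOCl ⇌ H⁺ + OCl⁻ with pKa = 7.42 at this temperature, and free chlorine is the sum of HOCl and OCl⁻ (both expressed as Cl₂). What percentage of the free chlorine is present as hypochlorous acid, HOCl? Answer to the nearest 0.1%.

[OCl⁻]/[HOCl] = 10^(pH − pKa) = 10^(7.55 − 7.42) = 10^0.13 = 1.349.
Fraction as HOCl = 1 / (1 + 1.349) = 0.4257.

42.6%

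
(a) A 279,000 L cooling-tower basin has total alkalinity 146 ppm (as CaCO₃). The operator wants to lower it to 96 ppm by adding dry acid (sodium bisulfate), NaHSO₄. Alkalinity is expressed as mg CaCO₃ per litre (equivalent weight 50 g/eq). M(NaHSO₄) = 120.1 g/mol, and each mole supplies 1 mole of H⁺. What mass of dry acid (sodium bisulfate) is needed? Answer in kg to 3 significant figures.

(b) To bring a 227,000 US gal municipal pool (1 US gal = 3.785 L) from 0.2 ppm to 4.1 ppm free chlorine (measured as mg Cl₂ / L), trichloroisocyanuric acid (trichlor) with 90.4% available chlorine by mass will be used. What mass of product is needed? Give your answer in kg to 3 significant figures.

(a) 33.5 kg; (b) 3.71 kg

(a) Alkalinity to neutralize: (146 − 96) = 50 mg/L as CaCO₃ × 279,000 L = 13,950 g as CaCO₃.
(a) Equivalents of H⁺ required: 13,950 ÷ 50 g/eq = 279 eq = 279 mol NaHSO₄.
(a) Mass of NaHSO₄: 279 × 120.1 = 33,510 g.

(b) Volume: 227,000 US gal × 3.785 L/gal = 859,195 L.
(b) Chlorine deficit: 4.1 − 0.2 = 3.9 ppm = 3.9 mg/L as Cl₂.
(b) Cl₂ equivalent needed: 3.9 mg/L × 859,195 L = 3,351,000 mg = 3351 g.
(b) Product at 90.4% available chlorine: 3351 / 0.904 = 3707 g.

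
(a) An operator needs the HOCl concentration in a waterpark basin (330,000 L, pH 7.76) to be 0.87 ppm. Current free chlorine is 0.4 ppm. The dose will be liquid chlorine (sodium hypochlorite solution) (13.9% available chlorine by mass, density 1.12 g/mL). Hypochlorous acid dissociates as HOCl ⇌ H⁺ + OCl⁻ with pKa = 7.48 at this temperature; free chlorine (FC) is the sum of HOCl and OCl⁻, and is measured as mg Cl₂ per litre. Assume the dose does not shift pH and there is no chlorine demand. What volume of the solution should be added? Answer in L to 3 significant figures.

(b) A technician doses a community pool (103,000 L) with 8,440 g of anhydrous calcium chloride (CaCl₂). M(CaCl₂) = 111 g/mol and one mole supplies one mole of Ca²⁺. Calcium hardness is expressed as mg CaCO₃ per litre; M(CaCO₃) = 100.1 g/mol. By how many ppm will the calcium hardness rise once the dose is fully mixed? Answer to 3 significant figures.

(a) 4.51 L; (b) 73.9 ppm

(a) [OCl⁻]/[HOCl] = 10^(pH − pKa) = 10^(7.76 − 7.48) = 1.905; fraction as HOCl = 1/(1 + 1.905) = 0.3442.
(a) Free chlorine required for 0.87 ppm HOCl: 0.87 / 0.3442 = 2.528 ppm.
(a) FC to add: 2.528 − 0.4 = 2.128 mg/L as Cl₂.
(a) Cl₂ equivalent: 2.128 mg/L × 330,000 L = 702.2 g.
(a) Product at 13.9% available Cl: 702.2 / 0.139 = 5051 g.
(a) Volume: 5051 g ÷ 1.12 g/mL = 4510 mL.

(b) Moles of Ca²⁺: 8,440 g ÷ 111 g/mol = 76.04 mol.
(b) As CaCO₃: 76.04 mol × 100.1 g/mol = 7611 g.
(b) Rise: 7611 g / 103,000 L × 1000 = 73.9 mg/L.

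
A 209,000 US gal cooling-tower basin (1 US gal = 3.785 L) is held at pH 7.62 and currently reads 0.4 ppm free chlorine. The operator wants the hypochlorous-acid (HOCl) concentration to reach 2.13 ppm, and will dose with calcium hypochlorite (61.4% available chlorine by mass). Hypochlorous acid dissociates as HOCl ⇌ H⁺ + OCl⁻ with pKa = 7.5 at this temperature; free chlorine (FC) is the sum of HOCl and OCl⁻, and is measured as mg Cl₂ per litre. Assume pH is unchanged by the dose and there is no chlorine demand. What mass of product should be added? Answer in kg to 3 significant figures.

5.85 kg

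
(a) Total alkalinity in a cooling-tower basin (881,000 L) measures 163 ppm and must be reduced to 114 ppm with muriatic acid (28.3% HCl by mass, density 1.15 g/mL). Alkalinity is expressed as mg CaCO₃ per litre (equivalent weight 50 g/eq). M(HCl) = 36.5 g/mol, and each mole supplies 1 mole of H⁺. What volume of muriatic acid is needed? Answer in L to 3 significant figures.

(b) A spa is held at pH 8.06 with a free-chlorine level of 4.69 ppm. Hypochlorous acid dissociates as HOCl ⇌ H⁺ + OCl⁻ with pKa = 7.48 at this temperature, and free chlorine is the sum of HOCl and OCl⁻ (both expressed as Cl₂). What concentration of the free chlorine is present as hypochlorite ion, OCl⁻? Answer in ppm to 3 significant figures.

(a) Alkalinity to neutralize: (163 − 114) = 49 mg/L as CaCO₃ × 881,000 L = 43,170 g as CaCO₃.
(a) Equivalents of H⁺ required: 43,170 ÷ 50 g/eq = 863.4 eq = 863.4 mol HCl.
(a) Mass of HCl: 863.4 × 36.5 = 31,510 g.
(a) Mass of 28.3% solution: 31,510 / 0.283 = 111,400 g.
(a) Volume: 111,400 g ÷ 1.15 g/mL = 96,830 mL.

(b) [OCl⁻]/[HOCl] = 10^(pH − pKa) = 10^(8.06 − 7.48) = 10^0.58 = 3.802.
(b) Fraction as HOCl = 1 / (1 + 3.802) = 0.2083.
(b) OCl⁻ = (1 − 0.2083) × 4.69 ppm = 3.713 ppm.

(a) 96.8 L; (b) 3.71 ppm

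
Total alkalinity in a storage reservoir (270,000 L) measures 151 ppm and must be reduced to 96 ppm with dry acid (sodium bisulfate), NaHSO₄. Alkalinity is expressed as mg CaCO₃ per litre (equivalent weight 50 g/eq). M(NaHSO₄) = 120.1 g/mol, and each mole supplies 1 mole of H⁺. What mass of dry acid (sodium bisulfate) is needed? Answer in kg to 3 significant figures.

35.7 kg

Alkalinity to neutralize: (151 − 96) = 55 mg/L as CaCO₃ × 270,000 L = 14,850 g as CaCO₃.
Equivalents of H⁺ required: 14,850 ÷ 50 g/eq = 297 eq = 297 mol NaHSO₄.
Mass of NaHSO₄: 297 × 120.1 = 35,670 g.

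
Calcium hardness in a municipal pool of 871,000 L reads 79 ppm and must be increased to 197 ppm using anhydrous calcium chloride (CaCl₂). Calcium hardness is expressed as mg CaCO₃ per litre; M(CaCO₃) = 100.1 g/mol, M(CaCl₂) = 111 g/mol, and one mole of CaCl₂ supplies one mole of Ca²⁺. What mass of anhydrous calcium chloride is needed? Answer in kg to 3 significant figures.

114 kg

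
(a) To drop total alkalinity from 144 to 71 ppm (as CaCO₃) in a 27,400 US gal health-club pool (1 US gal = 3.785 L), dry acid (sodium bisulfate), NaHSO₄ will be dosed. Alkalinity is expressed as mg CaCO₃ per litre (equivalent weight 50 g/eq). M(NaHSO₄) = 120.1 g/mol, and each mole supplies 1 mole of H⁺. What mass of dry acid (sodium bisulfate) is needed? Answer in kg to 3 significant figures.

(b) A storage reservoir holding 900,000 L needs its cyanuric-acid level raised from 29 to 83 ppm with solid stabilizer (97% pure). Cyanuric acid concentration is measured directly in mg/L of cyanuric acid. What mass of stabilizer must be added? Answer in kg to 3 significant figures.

(a) 18.2 kg; (b) 50.1 kg

(a) Volume: 27,400 US gal × 3.785 L/gal = 103,709 L.
(a) Alkalinity to neutralize: (144 − 71) = 73 mg/L as CaCO₃ × 103,709 L = 7571 g as CaCO₃.
(a) Equivalents of H⁺ required: 7571 ÷ 50 g/eq = 151.4 eq = 151.4 mol NaHSO₄.
(a) Mass of NaHSO₄: 151.4 × 120.1 = 18,180 g.

(b) CYA to add: (83 − 29) = 54 mg/L × 900,000 L = 48,600 g cyanuric acid.
(b) At 97% purity: 48,600 / 0.97 = 50,100 g product.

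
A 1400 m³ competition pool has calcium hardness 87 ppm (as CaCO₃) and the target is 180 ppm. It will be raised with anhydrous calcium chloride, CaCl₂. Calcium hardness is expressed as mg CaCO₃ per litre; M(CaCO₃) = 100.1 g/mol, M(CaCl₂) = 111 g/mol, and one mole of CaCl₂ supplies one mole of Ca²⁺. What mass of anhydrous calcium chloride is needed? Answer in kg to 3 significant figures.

144 kg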